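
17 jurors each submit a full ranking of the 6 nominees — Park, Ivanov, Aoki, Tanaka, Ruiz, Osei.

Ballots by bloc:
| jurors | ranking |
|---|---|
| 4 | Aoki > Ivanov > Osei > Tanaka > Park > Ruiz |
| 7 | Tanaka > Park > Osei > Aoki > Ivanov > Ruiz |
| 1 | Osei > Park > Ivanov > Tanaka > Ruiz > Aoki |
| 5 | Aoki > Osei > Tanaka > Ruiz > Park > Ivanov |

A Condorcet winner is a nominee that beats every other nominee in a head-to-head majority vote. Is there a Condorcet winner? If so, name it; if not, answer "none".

Aoki

Pairwise majorities:
Park vs Ivanov: Park, 13–4.
Park vs Aoki: Aoki wins 9–8.
Park–Tanaka: Tanaka 16–1.
Park–Ruiz: Park 12–5.
Park vs Osei: Osei, 10–7.
Ivanov vs Aoki: Aoki, 16–1.
Ivanov vs Tanaka: Tanaka wins 12–5.
Ivanov vs Ruiz: Ivanov wins 12–5.
Ivanov vs Osei: Osei, 13–4.
Aoki vs Tanaka: Aoki wins 9–8.
Aoki–Ruiz: Aoki 16–1.
Aoki–Osei: Aoki 9–8.
Tanaka vs Ruiz: Tanaka, 17–0.
Tanaka vs Osei: Osei wins 10–7.
Ruiz vs Osei: Osei, 17–0.
Aoki beats each of Park, Ivanov, Tanaka, Ruiz, Osei — Aoki is the Condorcet winner.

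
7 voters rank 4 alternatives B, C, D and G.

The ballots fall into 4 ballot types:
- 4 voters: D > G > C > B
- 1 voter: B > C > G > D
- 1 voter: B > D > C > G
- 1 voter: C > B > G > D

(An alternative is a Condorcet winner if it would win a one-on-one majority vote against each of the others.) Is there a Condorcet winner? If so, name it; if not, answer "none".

D

Pairwise majorities:
B–C: C 5–2.
B–D: D 4–3.
B–G: G 4–3.
C vs D: D, 5–2.
C vs G: G wins 4–3.
D–G: D 5–2.
D beats each of B, C, G — D is the Condorcet winner.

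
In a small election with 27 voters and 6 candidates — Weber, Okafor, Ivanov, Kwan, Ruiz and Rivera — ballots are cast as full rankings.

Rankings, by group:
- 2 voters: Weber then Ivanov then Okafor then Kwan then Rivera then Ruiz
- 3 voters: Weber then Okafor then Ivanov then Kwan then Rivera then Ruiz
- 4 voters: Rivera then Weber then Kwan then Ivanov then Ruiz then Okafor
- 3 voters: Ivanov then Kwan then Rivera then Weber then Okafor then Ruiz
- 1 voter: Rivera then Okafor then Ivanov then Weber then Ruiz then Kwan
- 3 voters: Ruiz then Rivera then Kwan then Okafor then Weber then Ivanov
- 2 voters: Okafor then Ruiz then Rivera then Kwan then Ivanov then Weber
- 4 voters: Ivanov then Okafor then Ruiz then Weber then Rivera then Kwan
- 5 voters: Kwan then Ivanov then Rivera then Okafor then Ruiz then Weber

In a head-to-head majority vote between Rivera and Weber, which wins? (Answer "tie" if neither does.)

Rivera

Ballots ranking Rivera above Weber: 4 + 3 + 1 + 3 + 2 + 5 = 18.
Ballots ranking Weber above Rivera: 27 − 18 = 9.
Rivera wins the head-to-head 18–9.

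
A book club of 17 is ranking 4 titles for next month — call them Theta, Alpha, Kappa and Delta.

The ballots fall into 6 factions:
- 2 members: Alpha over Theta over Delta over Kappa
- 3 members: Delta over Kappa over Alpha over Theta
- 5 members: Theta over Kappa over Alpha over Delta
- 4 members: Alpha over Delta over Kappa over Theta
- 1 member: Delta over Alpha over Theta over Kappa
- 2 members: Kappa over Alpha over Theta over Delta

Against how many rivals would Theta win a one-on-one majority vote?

1

Theta against each rival (17 members):
Theta vs Alpha: Theta preferred on 5 ballots; Alpha wins 12–5.
Theta–Kappa: Kappa 9–8.
Theta vs Delta: Theta is ranked higher on 2+5+2 = 9 ballots, Delta on 8. Theta wins 9–8.
Theta beats Delta; loses to Alpha, Kappa — 1 pairwise win.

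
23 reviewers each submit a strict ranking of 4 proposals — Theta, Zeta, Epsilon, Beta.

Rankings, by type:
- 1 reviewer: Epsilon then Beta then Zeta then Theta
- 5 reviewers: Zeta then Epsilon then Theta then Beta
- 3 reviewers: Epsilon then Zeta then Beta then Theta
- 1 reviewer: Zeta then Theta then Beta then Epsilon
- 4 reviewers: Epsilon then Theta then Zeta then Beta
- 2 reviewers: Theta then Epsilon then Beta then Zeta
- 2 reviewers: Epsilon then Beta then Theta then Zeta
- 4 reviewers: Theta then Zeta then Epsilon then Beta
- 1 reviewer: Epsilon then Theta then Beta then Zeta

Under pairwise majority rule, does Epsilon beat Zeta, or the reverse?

Ballots ranking Epsilon above Zeta: 1 + 3 + 4 + 2 + 2 + 1 = 13.
Ballots ranking Zeta above Epsilon: 23 − 13 = 10.
Epsilon wins the head-to-head 13–10.

Epsilon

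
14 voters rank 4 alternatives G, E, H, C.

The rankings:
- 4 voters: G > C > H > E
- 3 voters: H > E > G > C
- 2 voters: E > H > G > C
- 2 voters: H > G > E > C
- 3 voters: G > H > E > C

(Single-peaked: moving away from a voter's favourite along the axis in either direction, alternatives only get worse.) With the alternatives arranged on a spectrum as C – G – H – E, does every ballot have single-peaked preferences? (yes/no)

yes

Axis positions: C=1, G=2, H=3, E=4.
Group 1 (peak G at position 2): ranking walks positions 2-1-3-4, expanding outward from the peak — single-peaked.
Group 2 (peak H at position 3): ranking walks positions 3-4-2-1, expanding outward from the peak — single-peaked.
Group 3 (peak E at position 4): ranking walks positions 4-3-2-1, expanding outward from the peak — single-peaked.
Group 4 (peak H at position 3): ranking walks positions 3-2-4-1, expanding outward from the peak — single-peaked.
Group 5 (peak G at position 2): ranking walks positions 2-3-4-1, expanding outward from the peak — single-peaked.
Every ranking is single-peaked on this axis.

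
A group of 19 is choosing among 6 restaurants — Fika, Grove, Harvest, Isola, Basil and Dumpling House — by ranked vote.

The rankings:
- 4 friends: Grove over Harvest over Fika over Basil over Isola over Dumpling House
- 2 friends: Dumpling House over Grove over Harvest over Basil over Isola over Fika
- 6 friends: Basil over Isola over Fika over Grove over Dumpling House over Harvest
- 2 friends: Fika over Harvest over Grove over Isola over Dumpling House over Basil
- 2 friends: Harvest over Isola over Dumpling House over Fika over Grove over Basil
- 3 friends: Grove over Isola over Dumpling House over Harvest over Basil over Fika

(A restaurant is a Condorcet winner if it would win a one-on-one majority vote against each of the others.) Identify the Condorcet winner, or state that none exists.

none

Check each pair by majority over 19 ballots:
Fika vs Grove: Fika is ranked higher on 6+2+2 = 10 ballots, Grove on 9. Fika wins 10–9.
Fika–Harvest: Harvest 11–8.
Fika vs Isola: Fika is ranked higher on 4+2 = 6 ballots, Isola on 13. Isola wins 13–6.
Fika vs Basil: Fika preferred on 4+2+2 = 8 ballots; Basil wins 11–8.
Fika vs Dumpling House: 12 to 7, Fika.
Grove vs Harvest: Grove preferred on 4+2+6+3 = 15 ballots; Grove wins 15–4.
Grove vs Isola: Grove is ranked higher on 4+2+2+3 = 11 ballots, Isola on 8. Grove wins 11–8.
Grove vs Basil: Grove, 13–6.
Grove vs Dumpling House: Grove wins 15–4.
Harvest vs Isola: Harvest, 10–9.
Harvest vs Basil: Harvest wins 13–6.
Harvest vs Dumpling House: 4+2+2 = 8 for Harvest, 11 for Dumpling House — Dumpling House by 11–8.
Isola vs Basil: Basil wins 12–7.
Isola vs Dumpling House: Isola preferred on 4+6+2+2+3 = 17 ballots; Isola wins 17–2.
Basil vs Dumpling House: Basil, 10–9.
Each restaurant drops at least one matchup (Fika loses to Harvest; Grove loses to Fika; Harvest loses to Grove; Isola loses to Grove; Basil loses to Grove; Dumpling House loses to Fika); the cycle Fika beats Grove beats Harvest beats Fika rules out a Condorcet winner.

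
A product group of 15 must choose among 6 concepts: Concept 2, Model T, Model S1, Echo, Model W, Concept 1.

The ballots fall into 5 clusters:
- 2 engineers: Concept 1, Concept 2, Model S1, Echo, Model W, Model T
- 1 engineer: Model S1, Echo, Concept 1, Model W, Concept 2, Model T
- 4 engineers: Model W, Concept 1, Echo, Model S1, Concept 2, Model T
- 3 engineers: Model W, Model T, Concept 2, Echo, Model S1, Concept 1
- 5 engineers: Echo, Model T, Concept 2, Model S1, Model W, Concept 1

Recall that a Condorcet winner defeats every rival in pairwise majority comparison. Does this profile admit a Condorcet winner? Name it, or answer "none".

Echo

Check each pair by majority over 15 ballots:
Concept 2–Model T: Model T 8–7.
Concept 2 vs Model S1: Concept 2 preferred on 2+3+5 = 10 ballots; Concept 2 wins 10–5.
Concept 2 vs Echo: Concept 2 preferred on 2+3 = 5 ballots; Echo wins 10–5.
Concept 2 vs Model W: Model W, 8–7.
Concept 2 vs Concept 1: 8 to 7, Concept 2.
Model T–Model S1: Model T 8–7.
Model T vs Echo: 3 to 12, Echo.
Model T vs Model W: 5 for Model T, 10 for Model W — Model W by 10–5.
Model T vs Concept 1: Model T wins 8–7.
Model S1 vs Echo: 2+1 = 3 for Model S1, 12 for Echo — Echo by 12–3.
Model S1 vs Model W: 2+1+5 = 8 for Model S1, 7 for Model W — Model S1 by 8–7.
Model S1 vs Concept 1: Model S1 is ranked higher on 1+3+5 = 9 ballots, Concept 1 on 6. Model S1 wins 9–6.
Echo vs Model W: 2+1+5 = 8 for Echo, 7 for Model W — Echo by 8–7.
Echo vs Concept 1: Echo wins 9–6.
Model W vs Concept 1: Model W is ranked higher on 4+3+5 = 12 ballots, Concept 1 on 3. Model W wins 12–3.
Echo defeats every rival head-to-head and is the Condorcet winner.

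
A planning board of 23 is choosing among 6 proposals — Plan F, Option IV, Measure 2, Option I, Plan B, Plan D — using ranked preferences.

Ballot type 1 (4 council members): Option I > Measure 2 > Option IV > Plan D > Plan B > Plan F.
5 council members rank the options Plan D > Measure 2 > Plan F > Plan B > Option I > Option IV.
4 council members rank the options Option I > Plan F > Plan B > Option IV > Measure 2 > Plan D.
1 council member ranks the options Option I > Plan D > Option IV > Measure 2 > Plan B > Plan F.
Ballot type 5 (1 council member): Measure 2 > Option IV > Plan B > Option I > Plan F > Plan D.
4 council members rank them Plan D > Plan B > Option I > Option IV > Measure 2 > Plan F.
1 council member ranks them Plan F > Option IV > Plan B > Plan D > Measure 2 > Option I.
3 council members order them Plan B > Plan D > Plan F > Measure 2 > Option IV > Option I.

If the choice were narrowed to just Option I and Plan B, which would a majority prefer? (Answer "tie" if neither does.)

Plan B

Ballots ranking Option I above Plan B: 4 + 4 + 1 = 9.
Ballots ranking Plan B above Option I: 23 − 9 = 14.
Plan B wins the head-to-head 14–9.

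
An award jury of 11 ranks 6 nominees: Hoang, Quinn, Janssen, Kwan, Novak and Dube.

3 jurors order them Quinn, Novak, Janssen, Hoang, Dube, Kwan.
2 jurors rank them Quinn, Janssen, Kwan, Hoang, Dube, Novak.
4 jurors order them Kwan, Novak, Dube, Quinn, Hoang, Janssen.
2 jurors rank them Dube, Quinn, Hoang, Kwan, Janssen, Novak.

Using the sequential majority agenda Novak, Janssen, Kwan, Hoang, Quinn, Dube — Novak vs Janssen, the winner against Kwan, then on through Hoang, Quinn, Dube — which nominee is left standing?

Dube

Round 1: Novak vs Janssen — 7–4, Novak advances.
Round 2: Novak vs Kwan — 3–8, Kwan advances.
Round 3: Kwan vs Hoang — 6–5, Kwan advances.
Round 4: Kwan vs Quinn — 4–7, Quinn advances.
Round 5: Quinn vs Dube — 5–6, Dube advances.
Dube survives the agenda.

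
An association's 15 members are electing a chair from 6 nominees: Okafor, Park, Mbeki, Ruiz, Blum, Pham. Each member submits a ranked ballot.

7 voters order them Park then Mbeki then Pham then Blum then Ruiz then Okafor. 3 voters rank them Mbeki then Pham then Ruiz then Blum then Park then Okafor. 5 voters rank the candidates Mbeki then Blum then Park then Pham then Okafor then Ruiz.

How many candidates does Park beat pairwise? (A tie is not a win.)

3

Park against each rival (15 voters):
Park vs Okafor: Park, 15–0.
Park vs Mbeki: Park is ranked higher on 7 ballots, Mbeki on 8. Mbeki wins 8–7.
Park vs Ruiz: Park wins 12–3.
Park vs Blum: Blum, 8–7.
Park vs Pham: Park preferred on 7+5 = 12 ballots; Park wins 12–3.
Park beats Okafor, Ruiz, Pham; loses to Mbeki, Blum — 3 pairwise wins.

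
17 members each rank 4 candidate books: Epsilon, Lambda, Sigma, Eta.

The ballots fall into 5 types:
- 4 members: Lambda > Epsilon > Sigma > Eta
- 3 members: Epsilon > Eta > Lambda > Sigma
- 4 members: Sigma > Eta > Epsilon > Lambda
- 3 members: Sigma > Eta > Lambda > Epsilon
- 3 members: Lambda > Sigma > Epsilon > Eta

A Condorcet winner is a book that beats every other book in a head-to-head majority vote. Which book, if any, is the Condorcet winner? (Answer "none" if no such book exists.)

Pairwise majorities:
Epsilon vs Lambda: Epsilon preferred on 3+4 = 7 ballots; Lambda wins 10–7.
Epsilon vs Sigma: Epsilon preferred on 4+3 = 7 ballots; Sigma wins 10–7.
Epsilon vs Eta: 10 to 7, Epsilon.
Lambda vs Sigma: Lambda preferred on 4+3+3 = 10 ballots; Lambda wins 10–7.
Lambda vs Eta: Lambda preferred on 4+3 = 7 ballots; Eta wins 10–7.
Sigma vs Eta: 4+4+3+3 = 14 for Sigma, 3 for Eta — Sigma by 14–3.
Each book drops at least one matchup (Epsilon loses to Lambda; Lambda loses to Eta; Sigma loses to Lambda; Eta loses to Epsilon); the cycle Epsilon > Eta > Lambda > Epsilon rules out a Condorcet winner.

none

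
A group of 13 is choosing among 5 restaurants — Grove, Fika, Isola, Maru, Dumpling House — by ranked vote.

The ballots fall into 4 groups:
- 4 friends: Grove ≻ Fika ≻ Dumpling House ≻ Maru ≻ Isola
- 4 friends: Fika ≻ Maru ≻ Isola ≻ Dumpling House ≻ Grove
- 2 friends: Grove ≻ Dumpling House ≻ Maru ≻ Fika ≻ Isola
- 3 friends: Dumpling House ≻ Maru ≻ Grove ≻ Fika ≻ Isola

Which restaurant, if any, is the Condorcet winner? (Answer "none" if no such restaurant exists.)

none

Head-to-head results (13 friends):
Grove vs Fika: Grove, 9–4.
Grove vs Isola: Grove, 9–4.
Grove vs Maru: Maru, 7–6.
Grove vs Dumpling House: Dumpling House, 7–6.
Fika–Isola: Fika 13–0.
Fika vs Maru: Fika, 8–5.
Fika vs Dumpling House: Fika, 8–5.
Isola–Maru: Maru 13–0.
Isola vs Dumpling House: Dumpling House wins 9–4.
Maru–Dumpling House: Dumpling House 9–4.
Every restaurant loses at least once (Grove loses to Maru; Fika loses to Grove; Isola loses to Grove; Maru loses to Fika; Dumpling House loses to Fika). The majority relation contains the cycle Grove > Fika > Maru > Grove, so there is no Condorcet winner.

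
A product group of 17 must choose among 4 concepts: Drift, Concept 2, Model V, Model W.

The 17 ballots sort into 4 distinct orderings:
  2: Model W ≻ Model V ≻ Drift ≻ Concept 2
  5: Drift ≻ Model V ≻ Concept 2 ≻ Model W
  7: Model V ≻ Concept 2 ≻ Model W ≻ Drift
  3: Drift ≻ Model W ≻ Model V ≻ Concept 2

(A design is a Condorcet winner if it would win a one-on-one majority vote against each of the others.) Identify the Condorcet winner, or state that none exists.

Model V

Head-to-head results (17 engineers):
Drift vs Concept 2: Drift, 10–7.
Drift vs Model V: Model V, 9–8.
Drift vs Model W: 5+3 = 8 for Drift, 9 for Model W — Model W by 9–8.
Concept 2–Model V: Model V 17–0.
Concept 2 vs Model W: Concept 2 wins 12–5.
Model V vs Model W: Model V wins 12–5.
Model V wins every pairwise contest, so Model V is the Condorcet winner.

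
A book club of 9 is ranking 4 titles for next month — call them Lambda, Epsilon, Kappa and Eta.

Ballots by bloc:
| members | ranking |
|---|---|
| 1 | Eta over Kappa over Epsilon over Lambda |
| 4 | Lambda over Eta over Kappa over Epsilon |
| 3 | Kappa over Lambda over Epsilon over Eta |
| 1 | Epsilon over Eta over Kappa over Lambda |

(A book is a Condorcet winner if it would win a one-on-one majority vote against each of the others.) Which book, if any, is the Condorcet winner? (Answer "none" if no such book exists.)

none

Pairwise majorities:
Lambda vs Epsilon: Lambda, 7–2.
Lambda vs Kappa: 4 for Lambda, 5 for Kappa — Kappa by 5–4.
Lambda vs Eta: Lambda is ranked higher on 4+3 = 7 ballots, Eta on 2. Lambda wins 7–2.
Epsilon vs Kappa: 1 for Epsilon, 8 for Kappa — Kappa by 8–1.
Epsilon vs Eta: Epsilon is ranked higher on 3+1 = 4 ballots, Eta on 5. Eta wins 5–4.
Kappa vs Eta: 3 for Kappa, 6 for Eta — Eta by 6–3.
No book is unbeaten: Lambda loses to Kappa; Epsilon loses to Lambda; Kappa loses to Eta; Eta loses to Lambda. In particular Lambda → Eta → Kappa → Lambda is a majority cycle — no Condorcet winner exists.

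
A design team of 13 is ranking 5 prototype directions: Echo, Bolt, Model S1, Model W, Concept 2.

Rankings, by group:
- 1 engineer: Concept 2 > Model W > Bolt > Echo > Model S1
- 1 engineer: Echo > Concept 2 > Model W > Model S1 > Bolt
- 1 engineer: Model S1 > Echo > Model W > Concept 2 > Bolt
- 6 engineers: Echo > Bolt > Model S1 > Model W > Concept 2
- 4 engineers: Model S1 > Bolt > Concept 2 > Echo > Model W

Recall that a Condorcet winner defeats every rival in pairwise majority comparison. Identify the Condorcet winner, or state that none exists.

Head-to-head results (13 engineers):
Echo vs Bolt: 1+1+6 = 8 for Echo, 5 for Bolt — Echo by 8–5.
Echo vs Model S1: 8 to 5, Echo.
Echo vs Model W: Echo is ranked higher on 1+1+6+4 = 12 ballots, Model W on 1. Echo wins 12–1.
Echo vs Concept 2: 1+1+6 = 8 for Echo, 5 for Concept 2 — Echo by 8–5.
Bolt vs Model S1: 1+6 = 7 for Bolt, 6 for Model S1 — Bolt by 7–6.
Bolt vs Model W: Bolt is ranked higher on 6+4 = 10 ballots, Model W on 3. Bolt wins 10–3.
Bolt vs Concept 2: 6+4 = 10 for Bolt, 3 for Concept 2 — Bolt by 10–3.
Model S1 vs Model W: Model S1 is ranked higher on 1+6+4 = 11 ballots, Model W on 2. Model S1 wins 11–2.
Model S1 vs Concept 2: 11 to 2, Model S1.
Model W vs Concept 2: 1+6 = 7 for Model W, 6 for Concept 2 — Model W by 7–6.
Only Echo has no losses; Echo is the Condorcet winner.

Echo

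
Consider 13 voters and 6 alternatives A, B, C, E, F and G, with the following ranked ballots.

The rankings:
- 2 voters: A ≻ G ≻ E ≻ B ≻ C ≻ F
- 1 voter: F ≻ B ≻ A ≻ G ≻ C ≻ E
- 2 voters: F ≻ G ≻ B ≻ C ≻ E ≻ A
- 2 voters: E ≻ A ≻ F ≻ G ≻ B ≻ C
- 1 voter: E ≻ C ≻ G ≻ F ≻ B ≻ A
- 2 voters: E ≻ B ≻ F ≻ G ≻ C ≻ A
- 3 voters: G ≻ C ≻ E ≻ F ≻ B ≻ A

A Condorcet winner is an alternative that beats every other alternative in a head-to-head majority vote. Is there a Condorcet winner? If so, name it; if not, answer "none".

none

Check each pair by majority over 13 ballots:
A vs B: 2+2 = 4 for A, 9 for B — B by 9–4.
A vs C: A preferred on 2+1+2 = 5 ballots; C wins 8–5.
A vs E: A is ranked higher on 2+1 = 3 ballots, E on 10. E wins 10–3.
A vs F: A is ranked higher on 2+2 = 4 ballots, F on 9. F wins 9–4.
A vs G: 2+1+2 = 5 for A, 8 for G — G by 8–5.
B vs C: B preferred on 2+1+2+2+2 = 9 ballots; B wins 9–4.
B vs E: B is ranked higher on 1+2 = 3 ballots, E on 10. E wins 10–3.
B vs F: B preferred on 2+2 = 4 ballots; F wins 9–4.
B vs G: B preferred on 1+2 = 3 ballots; G wins 10–3.
C vs E: C is ranked higher on 1+2+3 = 6 ballots, E on 7. E wins 7–6.
C vs F: 2+1+3 = 6 for C, 7 for F — F by 7–6.
C vs G: 1 for C, 12 for G — G by 12–1.
E vs F: E preferred on 2+2+1+2+3 = 10 ballots; E wins 10–3.
E vs G: 2+1+2 = 5 for E, 8 for G — G by 8–5.
F vs G: F is ranked higher on 1+2+2+2 = 7 ballots, G on 6. F wins 7–6.
No alternative is unbeaten: A loses to B; B loses to E; C loses to B; E loses to G; F loses to E; G loses to F. In particular E > F > G > E is a majority cycle — no Condorcet winner exists.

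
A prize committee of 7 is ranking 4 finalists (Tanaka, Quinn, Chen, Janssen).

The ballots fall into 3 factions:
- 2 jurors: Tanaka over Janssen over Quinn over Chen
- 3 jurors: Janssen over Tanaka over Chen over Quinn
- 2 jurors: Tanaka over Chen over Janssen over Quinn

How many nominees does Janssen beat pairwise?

Janssen against each rival (7 jurors):
Janssen–Tanaka: Tanaka 4–3.
Janssen vs Quinn: Janssen, 7–0.
Janssen vs Chen: Janssen, 5–2.
Janssen beats Quinn, Chen; loses to Tanaka — 2 pairwise wins.

2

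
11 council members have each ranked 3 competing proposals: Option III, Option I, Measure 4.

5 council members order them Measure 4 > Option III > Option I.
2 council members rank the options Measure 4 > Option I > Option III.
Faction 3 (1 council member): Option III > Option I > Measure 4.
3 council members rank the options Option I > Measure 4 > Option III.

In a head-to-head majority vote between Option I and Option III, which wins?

Ballots ranking Option I above Option III: 2 + 3 = 5.
Ballots ranking Option III above Option I: 11 − 5 = 6.
Option III wins the head-to-head 6–5.

Option III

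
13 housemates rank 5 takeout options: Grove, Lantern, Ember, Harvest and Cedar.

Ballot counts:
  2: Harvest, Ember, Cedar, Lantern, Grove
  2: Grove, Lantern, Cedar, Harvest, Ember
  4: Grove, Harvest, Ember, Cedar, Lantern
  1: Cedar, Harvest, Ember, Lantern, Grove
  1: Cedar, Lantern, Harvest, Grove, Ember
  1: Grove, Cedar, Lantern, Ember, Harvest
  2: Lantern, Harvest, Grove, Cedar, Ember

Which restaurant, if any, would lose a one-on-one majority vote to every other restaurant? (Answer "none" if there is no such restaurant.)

Lantern

Head-to-head results (13 friends):
Grove vs Lantern: Grove wins 7–6.
Grove vs Ember: Grove, 10–3.
Grove–Harvest: Grove 7–6.
Grove vs Cedar: Grove, 9–4.
Lantern–Ember: Ember 7–6.
Lantern–Harvest: Harvest 7–6.
Lantern vs Cedar: Lantern preferred on 2+2 = 4 ballots; Cedar wins 9–4.
Ember vs Harvest: Harvest wins 12–1.
Ember vs Cedar: 2+4 = 6 for Ember, 7 for Cedar — Cedar by 7–6.
Harvest vs Cedar: Harvest, 8–5.
Lantern loses to every other restaurant — it is the Condorcet loser.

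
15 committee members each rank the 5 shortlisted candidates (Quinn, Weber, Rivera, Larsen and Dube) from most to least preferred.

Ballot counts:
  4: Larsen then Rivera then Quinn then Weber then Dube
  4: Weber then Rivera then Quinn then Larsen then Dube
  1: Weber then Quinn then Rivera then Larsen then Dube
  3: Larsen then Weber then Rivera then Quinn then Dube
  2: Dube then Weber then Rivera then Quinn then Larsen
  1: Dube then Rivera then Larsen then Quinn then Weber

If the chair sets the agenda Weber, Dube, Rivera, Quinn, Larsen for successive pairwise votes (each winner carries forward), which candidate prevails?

Round 1: Weber vs Dube — 12–3, Weber advances.
Round 2: Weber vs Rivera — 10–5, Weber advances.
Round 3: Weber vs Quinn — 10–5, Weber advances.
Round 4: Weber vs Larsen — 7–8, Larsen advances.
Larsen survives the agenda.

Larsen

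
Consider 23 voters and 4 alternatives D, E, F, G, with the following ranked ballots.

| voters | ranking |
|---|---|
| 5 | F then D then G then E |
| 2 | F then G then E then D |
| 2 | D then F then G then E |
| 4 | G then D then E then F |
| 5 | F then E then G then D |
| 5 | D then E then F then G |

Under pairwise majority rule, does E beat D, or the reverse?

D

Ballots ranking E above D: 2 + 5 = 7.
Ballots ranking D above E: 23 − 7 = 16.
D wins the head-to-head 16–7.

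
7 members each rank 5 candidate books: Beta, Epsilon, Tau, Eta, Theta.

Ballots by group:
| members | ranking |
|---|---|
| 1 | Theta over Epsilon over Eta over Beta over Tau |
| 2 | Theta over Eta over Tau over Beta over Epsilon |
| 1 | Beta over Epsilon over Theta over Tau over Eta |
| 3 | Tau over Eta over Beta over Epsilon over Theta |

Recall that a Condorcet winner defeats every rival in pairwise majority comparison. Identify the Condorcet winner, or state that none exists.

Pairwise majorities:
Beta vs Epsilon: Beta wins 6–1.
Beta–Tau: Tau 5–2.
Beta–Eta: Eta 6–1.
Beta vs Theta: Beta, 4–3.
Epsilon vs Tau: Tau wins 5–2.
Epsilon–Eta: Eta 5–2.
Epsilon vs Theta: Epsilon wins 4–3.
Tau–Eta: Tau 4–3.
Tau vs Theta: Theta wins 4–3.
Eta vs Theta: Theta, 4–3.
Every book loses at least once (Beta loses to Tau; Epsilon loses to Beta; Tau loses to Theta; Eta loses to Tau; Theta loses to Beta). The majority relation contains the cycle Beta > Theta > Tau > Beta, so there is no Condorcet winner.

none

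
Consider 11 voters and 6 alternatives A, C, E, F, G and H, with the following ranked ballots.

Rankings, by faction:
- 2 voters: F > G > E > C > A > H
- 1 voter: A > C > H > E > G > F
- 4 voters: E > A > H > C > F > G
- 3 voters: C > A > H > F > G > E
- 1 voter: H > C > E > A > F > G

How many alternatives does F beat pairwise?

F against each rival (11 voters):
F–A: A 9–2.
F vs C: 2 for F, 9 for C — C by 9–2.
F vs E: E wins 6–5.
F vs G: F, 10–1.
F vs H: F is ranked higher on 2 ballots, H on 9. H wins 9–2.
F beats G; loses to A, C, E, H — 1 pairwise win.

1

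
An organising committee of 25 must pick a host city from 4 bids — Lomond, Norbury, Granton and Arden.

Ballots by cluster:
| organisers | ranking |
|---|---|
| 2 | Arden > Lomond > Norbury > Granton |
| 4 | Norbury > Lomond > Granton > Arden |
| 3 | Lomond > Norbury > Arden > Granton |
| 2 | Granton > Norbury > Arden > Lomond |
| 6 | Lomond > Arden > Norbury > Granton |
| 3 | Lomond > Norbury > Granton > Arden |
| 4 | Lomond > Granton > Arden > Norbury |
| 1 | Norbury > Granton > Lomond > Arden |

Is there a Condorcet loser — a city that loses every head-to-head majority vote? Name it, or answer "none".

Head-to-head results (25 organisers):
Lomond vs Norbury: 18 to 7, Lomond.
Lomond vs Granton: 22 to 3, Lomond.
Lomond vs Arden: 21 to 4, Lomond.
Norbury–Granton: Norbury 19–6.
Norbury vs Arden: 4+3+2+3+1 = 13 for Norbury, 12 for Arden — Norbury by 13–12.
Granton–Arden: Granton 14–11.
Arden loses to every other city — it is the Condorcet loser.

Arden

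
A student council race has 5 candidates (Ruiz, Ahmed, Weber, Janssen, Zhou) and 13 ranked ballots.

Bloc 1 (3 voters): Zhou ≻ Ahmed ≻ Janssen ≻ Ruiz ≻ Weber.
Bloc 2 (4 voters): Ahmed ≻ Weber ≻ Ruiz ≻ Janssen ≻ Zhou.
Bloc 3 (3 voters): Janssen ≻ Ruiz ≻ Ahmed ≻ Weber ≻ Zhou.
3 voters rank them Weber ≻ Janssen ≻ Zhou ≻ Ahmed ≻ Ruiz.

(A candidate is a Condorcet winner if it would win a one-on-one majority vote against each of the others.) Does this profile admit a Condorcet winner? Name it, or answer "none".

Head-to-head results (13 voters):
Ruiz vs Ahmed: Ahmed wins 10–3.
Ruiz vs Weber: Weber, 7–6.
Ruiz–Janssen: Janssen 9–4.
Ruiz–Zhou: Ruiz 7–6.
Ahmed vs Weber: Ahmed, 10–3.
Ahmed–Janssen: Ahmed 7–6.
Ahmed–Zhou: Ahmed 7–6.
Weber–Janssen: Weber 7–6.
Weber–Zhou: Weber 10–3.
Janssen–Zhou: Janssen 10–3.
Ahmed wins every pairwise contest, so Ahmed is the Condorcet winner.

Ahmed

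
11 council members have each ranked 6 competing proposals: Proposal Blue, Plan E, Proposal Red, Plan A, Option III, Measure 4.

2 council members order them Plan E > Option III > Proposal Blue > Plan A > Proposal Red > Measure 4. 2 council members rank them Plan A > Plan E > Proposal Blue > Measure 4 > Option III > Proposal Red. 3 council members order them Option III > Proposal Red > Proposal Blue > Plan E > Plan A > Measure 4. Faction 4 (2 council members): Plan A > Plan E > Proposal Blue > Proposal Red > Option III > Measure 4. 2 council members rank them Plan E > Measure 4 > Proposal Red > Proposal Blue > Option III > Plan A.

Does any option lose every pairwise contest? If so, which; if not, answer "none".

Measure 4

Head-to-head results (11 council members):
Proposal Blue–Plan E: Plan E 8–3.
Proposal Blue vs Proposal Red: Proposal Blue wins 6–5.
Proposal Blue vs Plan A: Proposal Blue preferred on 2+3+2 = 7 ballots; Proposal Blue wins 7–4.
Proposal Blue–Option III: Proposal Blue 6–5.
Proposal Blue–Measure 4: Proposal Blue 9–2.
Plan E vs Proposal Red: Plan E wins 8–3.
Plan E vs Plan A: Plan E preferred on 2+3+2 = 7 ballots; Plan E wins 7–4.
Plan E vs Option III: Plan E is ranked higher on 2+2+2+2 = 8 ballots, Option III on 3. Plan E wins 8–3.
Plan E vs Measure 4: Plan E is ranked higher on 2+2+3+2+2 = 11 ballots, Measure 4 on 0. Plan E wins 11–0.
Proposal Red vs Plan A: Proposal Red is ranked higher on 3+2 = 5 ballots, Plan A on 6. Plan A wins 6–5.
Proposal Red vs Option III: Option III wins 7–4.
Proposal Red vs Measure 4: Proposal Red, 7–4.
Plan A vs Option III: 2+2 = 4 for Plan A, 7 for Option III — Option III by 7–4.
Plan A vs Measure 4: Plan A wins 9–2.
Option III vs Measure 4: 2+3+2 = 7 for Option III, 4 for Measure 4 — Option III by 7–4.
Measure 4 loses to every other option — it is the Condorcet loser.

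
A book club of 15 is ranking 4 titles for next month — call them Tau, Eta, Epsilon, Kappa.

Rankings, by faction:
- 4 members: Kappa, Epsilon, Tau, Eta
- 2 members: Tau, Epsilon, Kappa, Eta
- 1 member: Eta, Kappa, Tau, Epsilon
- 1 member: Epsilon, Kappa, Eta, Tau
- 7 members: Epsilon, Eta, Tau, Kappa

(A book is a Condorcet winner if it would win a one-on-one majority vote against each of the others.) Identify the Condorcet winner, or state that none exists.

Epsilon

Pairwise majorities:
Tau vs Eta: Tau is ranked higher on 4+2 = 6 ballots, Eta on 9. Eta wins 9–6.
Tau vs Epsilon: 2+1 = 3 for Tau, 12 for Epsilon — Epsilon by 12–3.
Tau vs Kappa: Tau is ranked higher on 2+7 = 9 ballots, Kappa on 6. Tau wins 9–6.
Eta vs Epsilon: Eta is ranked higher on 1 ballot, Epsilon on 14. Epsilon wins 14–1.
Eta vs Kappa: 8 to 7, Eta.
Epsilon vs Kappa: 2+1+7 = 10 for Epsilon, 5 for Kappa — Epsilon by 10–5.
Epsilon beats each of Tau, Eta, Kappa — Epsilon is the Condorcet winner.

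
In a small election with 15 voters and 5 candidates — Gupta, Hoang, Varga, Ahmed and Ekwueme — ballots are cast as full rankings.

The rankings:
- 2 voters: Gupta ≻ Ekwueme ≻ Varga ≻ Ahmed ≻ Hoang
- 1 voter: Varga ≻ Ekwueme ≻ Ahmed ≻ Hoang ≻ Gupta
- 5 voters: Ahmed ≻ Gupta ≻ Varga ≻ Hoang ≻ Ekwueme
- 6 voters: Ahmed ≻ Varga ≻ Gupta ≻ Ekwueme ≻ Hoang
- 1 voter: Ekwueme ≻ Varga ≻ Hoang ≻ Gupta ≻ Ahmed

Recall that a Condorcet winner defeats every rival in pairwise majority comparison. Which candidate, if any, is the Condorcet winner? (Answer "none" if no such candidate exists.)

Ahmed

Check each pair by majority over 15 ballots:
Gupta–Hoang: Gupta 13–2.
Gupta vs Varga: Varga, 8–7.
Gupta–Ahmed: Ahmed 12–3.
Gupta vs Ekwueme: Gupta wins 13–2.
Hoang vs Varga: Varga, 15–0.
Hoang vs Ahmed: Ahmed, 14–1.
Hoang vs Ekwueme: Ekwueme wins 10–5.
Varga–Ahmed: Ahmed 11–4.
Varga vs Ekwueme: Varga, 12–3.
Ahmed vs Ekwueme: Ahmed wins 11–4.
Ahmed defeats every rival head-to-head and is the Condorcet winner.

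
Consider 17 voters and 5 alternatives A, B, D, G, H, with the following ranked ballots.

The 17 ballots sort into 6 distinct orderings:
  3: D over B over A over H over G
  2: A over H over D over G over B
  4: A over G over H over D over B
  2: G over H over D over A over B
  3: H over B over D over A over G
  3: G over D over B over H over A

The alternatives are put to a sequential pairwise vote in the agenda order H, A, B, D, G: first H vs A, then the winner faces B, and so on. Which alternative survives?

Round 1: H vs A — 8–9, A advances.
Round 2: A vs B — 8–9, B advances.
Round 3: B vs D — 3–14, D advances.
Round 4: D vs G — 8–9, G advances.
The agenda winner is G.

G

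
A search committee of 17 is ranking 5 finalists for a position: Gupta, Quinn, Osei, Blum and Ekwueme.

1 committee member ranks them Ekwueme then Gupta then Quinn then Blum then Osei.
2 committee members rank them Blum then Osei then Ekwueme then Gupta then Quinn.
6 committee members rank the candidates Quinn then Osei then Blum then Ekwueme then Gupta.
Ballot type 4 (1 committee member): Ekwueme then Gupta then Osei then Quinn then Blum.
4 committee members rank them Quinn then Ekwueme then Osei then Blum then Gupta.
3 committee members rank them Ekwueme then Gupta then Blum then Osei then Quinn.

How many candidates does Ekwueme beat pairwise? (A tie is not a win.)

3

Ekwueme against each rival (17 committee members):
Ekwueme vs Gupta: 1+2+6+1+4+3 = 17 for Ekwueme, 0 for Gupta — Ekwueme by 17–0.
Ekwueme vs Quinn: Quinn, 10–7.
Ekwueme vs Osei: 9 to 8, Ekwueme.
Ekwueme vs Blum: 1+1+4+3 = 9 for Ekwueme, 8 for Blum — Ekwueme by 9–8.
Ekwueme beats Gupta, Osei, Blum; loses to Quinn — 3 pairwise wins.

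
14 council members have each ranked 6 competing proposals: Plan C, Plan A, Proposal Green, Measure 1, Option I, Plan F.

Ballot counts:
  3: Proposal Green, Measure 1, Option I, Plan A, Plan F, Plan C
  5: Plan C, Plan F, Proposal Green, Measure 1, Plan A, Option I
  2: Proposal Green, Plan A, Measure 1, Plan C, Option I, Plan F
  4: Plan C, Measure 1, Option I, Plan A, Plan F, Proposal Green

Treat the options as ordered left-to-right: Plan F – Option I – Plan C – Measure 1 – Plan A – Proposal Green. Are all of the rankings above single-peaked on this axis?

no

Axis positions: Plan F=1, Option I=2, Plan C=3, Measure 1=4, Plan A=5, Proposal Green=6.
Ballot type 1: ranking walks positions 6-4-2-5-1-3; Measure 1 is ranked above Plan A even though Plan A lies between Measure 1 and the peak Proposal Green on the axis — preferences dip and rise again. Not single-peaked.
Ballot type 2: ranking walks positions 3-1-6-4-5-2; Plan F is ranked above Option I even though Option I lies between Plan F and the peak Plan C on the axis — preferences dip and rise again. Not single-peaked.
Ballot type 3 (peak Proposal Green at position 6): ranking walks positions 6-5-4-3-2-1, expanding outward from the peak — single-peaked.
Ballot type 4 (peak Plan C at position 3): ranking walks positions 3-4-2-5-1-6, expanding outward from the peak — single-peaked.
Ballot type 1 violates single-peakedness, so the profile is not single-peaked on this axis.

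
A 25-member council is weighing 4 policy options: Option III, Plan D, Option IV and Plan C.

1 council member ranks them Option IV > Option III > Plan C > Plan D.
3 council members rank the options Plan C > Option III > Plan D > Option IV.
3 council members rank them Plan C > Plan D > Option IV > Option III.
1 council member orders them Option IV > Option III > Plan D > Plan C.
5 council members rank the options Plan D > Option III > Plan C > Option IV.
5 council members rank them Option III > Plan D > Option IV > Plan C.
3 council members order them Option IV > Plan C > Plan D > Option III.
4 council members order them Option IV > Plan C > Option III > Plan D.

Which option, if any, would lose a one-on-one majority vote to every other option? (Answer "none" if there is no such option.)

Pairwise majorities:
Option III vs Plan D: Option III, 14–11.
Option III vs Option IV: 3+5+5 = 13 for Option III, 12 for Option IV — Option III by 13–12.
Option III–Plan C: Plan C 13–12.
Plan D–Option IV: Plan D 16–9.
Plan D–Plan C: Plan C 14–11.
Option IV vs Plan C: Option IV, 14–11.
Every option wins at least one matchup (Option III beats Plan D; Plan D beats Option IV; Option IV beats Plan C; Plan C beats Option III), so there is no Condorcet loser.

none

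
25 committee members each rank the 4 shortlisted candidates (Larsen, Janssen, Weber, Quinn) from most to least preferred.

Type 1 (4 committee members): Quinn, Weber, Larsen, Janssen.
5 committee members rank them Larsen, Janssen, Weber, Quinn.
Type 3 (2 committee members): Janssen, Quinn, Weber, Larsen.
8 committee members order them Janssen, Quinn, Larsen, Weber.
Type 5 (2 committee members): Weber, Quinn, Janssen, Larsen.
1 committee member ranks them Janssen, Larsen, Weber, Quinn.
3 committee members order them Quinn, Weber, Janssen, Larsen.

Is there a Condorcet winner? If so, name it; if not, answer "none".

Check each pair by majority over 25 ballots:
Larsen vs Janssen: 4+5 = 9 for Larsen, 16 for Janssen — Janssen by 16–9.
Larsen vs Weber: Larsen is ranked higher on 5+8+1 = 14 ballots, Weber on 11. Larsen wins 14–11.
Larsen vs Quinn: Larsen preferred on 5+1 = 6 ballots; Quinn wins 19–6.
Janssen vs Weber: 5+2+8+1 = 16 for Janssen, 9 for Weber — Janssen by 16–9.
Janssen vs Quinn: Janssen preferred on 5+2+8+1 = 16 ballots; Janssen wins 16–9.
Weber vs Quinn: Weber preferred on 5+2+1 = 8 ballots; Quinn wins 17–8.
Janssen beats each of Larsen, Weber, Quinn — Janssen is the Condorcet winner.

Janssen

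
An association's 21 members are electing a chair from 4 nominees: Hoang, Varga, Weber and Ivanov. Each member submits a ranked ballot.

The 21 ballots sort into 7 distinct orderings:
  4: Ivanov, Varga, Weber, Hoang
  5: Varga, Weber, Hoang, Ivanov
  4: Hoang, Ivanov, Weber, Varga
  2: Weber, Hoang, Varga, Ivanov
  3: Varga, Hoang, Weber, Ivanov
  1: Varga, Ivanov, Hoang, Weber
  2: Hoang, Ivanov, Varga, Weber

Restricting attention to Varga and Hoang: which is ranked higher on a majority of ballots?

Varga

Ballots ranking Varga above Hoang: 4 + 5 + 3 + 1 = 13.
Ballots ranking Hoang above Varga: 21 − 13 = 8.
Varga wins the head-to-head 13–8.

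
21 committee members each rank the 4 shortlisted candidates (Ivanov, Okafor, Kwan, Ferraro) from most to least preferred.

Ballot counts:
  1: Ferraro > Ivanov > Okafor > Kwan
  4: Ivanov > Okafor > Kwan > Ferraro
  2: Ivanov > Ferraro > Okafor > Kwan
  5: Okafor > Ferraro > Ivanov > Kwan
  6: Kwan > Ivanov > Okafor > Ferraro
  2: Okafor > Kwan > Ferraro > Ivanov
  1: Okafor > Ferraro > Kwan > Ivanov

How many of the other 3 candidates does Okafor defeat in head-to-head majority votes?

Okafor against each rival (21 committee members):
Okafor–Ivanov: Ivanov 13–8.
Okafor vs Kwan: Okafor is ranked higher on 1+4+2+5+2+1 = 15 ballots, Kwan on 6. Okafor wins 15–6.
Okafor vs Ferraro: Okafor wins 18–3.
Okafor beats Kwan, Ferraro; loses to Ivanov — 2 pairwise wins.

2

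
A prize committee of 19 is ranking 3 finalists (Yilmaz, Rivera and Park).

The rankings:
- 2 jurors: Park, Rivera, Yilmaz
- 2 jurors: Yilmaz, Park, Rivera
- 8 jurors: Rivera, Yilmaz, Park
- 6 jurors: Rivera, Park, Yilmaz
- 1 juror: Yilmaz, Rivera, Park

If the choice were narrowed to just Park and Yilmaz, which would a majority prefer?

Ballots ranking Park above Yilmaz: 2 + 6 = 8.
Ballots ranking Yilmaz above Park: 19 − 8 = 11.
Yilmaz wins the head-to-head 11–8.

Yilmaz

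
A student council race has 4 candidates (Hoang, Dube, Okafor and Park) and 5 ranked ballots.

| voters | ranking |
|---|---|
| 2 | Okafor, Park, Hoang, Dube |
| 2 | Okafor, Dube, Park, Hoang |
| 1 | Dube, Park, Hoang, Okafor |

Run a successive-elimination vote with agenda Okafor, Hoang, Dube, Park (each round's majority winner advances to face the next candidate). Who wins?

Okafor

Round 1: Okafor vs Hoang — 4–1, Okafor advances.
Round 2: Okafor vs Dube — 4–1, Okafor advances.
Round 3: Okafor vs Park — 4–1, Okafor advances.
The agenda winner is Okafor.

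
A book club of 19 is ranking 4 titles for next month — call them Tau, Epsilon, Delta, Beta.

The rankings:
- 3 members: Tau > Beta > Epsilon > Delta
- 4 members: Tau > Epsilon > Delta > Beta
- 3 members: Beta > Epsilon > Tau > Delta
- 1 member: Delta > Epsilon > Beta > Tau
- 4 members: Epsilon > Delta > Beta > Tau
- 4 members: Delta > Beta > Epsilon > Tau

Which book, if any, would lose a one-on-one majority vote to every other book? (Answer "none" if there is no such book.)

Pairwise majorities:
Tau vs Epsilon: Epsilon, 12–7.
Tau vs Delta: 3+4+3 = 10 for Tau, 9 for Delta — Tau by 10–9.
Tau vs Beta: Beta wins 12–7.
Epsilon vs Delta: Epsilon preferred on 3+4+3+4 = 14 ballots; Epsilon wins 14–5.
Epsilon vs Beta: Epsilon is ranked higher on 4+1+4 = 9 ballots, Beta on 10. Beta wins 10–9.
Delta vs Beta: Delta, 13–6.
Every book wins at least one matchup (Tau beats Delta; Epsilon beats Tau; Delta beats Beta; Beta beats Tau), so there is no Condorcet loser.

none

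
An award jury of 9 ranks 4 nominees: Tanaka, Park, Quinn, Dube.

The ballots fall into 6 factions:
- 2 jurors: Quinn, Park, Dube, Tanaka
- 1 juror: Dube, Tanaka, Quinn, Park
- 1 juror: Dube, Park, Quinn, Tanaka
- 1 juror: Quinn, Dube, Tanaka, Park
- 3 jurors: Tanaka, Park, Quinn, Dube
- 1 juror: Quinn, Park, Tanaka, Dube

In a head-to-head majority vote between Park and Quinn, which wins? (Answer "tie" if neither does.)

Quinn

Ballots ranking Park above Quinn: 1 + 3 = 4.
Ballots ranking Quinn above Park: 9 − 4 = 5.
Quinn wins the head-to-head 5–4.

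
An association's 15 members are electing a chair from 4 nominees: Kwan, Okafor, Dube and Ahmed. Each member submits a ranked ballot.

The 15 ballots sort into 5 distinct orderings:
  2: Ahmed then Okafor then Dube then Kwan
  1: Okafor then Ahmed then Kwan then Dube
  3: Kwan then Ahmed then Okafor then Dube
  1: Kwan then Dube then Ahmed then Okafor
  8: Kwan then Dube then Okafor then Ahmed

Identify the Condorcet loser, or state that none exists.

Pairwise majorities:
Kwan vs Okafor: Kwan wins 12–3.
Kwan vs Dube: 13 to 2, Kwan.
Kwan vs Ahmed: Kwan wins 12–3.
Okafor vs Dube: Dube, 9–6.
Okafor vs Ahmed: 1+8 = 9 for Okafor, 6 for Ahmed — Okafor by 9–6.
Dube vs Ahmed: Dube, 9–6.
Ahmed loses to every other candidate — it is the Condorcet loser.

Ahmed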